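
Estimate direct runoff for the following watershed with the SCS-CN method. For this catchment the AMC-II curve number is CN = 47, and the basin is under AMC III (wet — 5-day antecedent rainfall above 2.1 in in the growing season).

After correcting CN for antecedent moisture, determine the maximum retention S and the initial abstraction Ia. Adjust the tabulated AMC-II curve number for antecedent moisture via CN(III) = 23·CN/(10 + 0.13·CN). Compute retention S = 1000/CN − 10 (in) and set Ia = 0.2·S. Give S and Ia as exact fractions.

Adjust CN=47 to AMC III: 23·47/(10 + 0.13·47) → 1081 ÷ (1611/100) = 108100/1611 ≈ 67.101
Retention S: 1000/CN − 10 with CN=67.101 → S = 5300/1081 ≈ 4.903 in
Ia = 0.2·(5300/1081) = 1060/1081 in ≈ 0.981 in

S = 5300/1081 in ≈ 4.903 in; Ia = 1060/1081 in ≈ 0.981 in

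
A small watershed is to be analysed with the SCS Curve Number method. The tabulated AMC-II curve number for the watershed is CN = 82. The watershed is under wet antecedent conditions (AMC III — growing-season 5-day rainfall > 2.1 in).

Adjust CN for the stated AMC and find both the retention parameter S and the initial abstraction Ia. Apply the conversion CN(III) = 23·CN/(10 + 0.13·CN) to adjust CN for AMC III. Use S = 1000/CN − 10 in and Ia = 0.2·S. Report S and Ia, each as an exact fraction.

Adjust CN=82 to AMC III: 23·82/(10 + 0.13·82) → 1886 ÷ (1033/50) = 94300/1033 ≈ 91.288
Max retention: S = 1000/(94300/1033) − 10 = 900/943 in (≈ 0.954 in)
Initial abstraction Ia = S/5 = (900/943)/5 = 180/943 ≈ 0.191 in

S = 900/943 in ≈ 0.954 in; Ia = 180/943 in ≈ 0.191 in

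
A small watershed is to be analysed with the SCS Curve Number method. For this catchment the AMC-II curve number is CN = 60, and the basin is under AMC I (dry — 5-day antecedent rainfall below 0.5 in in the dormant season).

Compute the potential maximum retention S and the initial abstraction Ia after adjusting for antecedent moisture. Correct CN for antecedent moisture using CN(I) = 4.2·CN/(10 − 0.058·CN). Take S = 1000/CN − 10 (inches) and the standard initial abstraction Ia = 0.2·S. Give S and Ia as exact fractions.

S = 1000/63 in ≈ 15.873 in; Ia = 200/63 in ≈ 3.175 in

CN(I) from CN(II)=60: (4.2·60)/(10 − 0.058·60) = 6300/163 ≈ 38.650
Retention S: 1000/CN − 10 with CN=38.650 → S = 1000/63 ≈ 15.873 in
Initial abstraction Ia = S/5 = (1000/63)/5 = 200/63 ≈ 3.175 in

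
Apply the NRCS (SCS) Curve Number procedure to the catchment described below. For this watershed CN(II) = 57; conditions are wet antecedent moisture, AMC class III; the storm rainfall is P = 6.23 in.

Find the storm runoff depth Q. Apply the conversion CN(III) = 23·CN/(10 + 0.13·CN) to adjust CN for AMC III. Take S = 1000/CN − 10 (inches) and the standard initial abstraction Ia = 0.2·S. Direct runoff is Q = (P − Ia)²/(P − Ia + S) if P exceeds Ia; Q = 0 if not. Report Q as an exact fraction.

Wet (AMC III): CN(III) = 23·57/(10 + 0.13·57) = 1311/(1741/100) = 131100/1741 ≈ 75.302
Max retention: S = 1000/(131100/1741) − 10 = 4300/1311 in (≈ 3.280 in)
Ia = 0.2S: 0.2·3.280 = 0.656 in (exactly 860/1311)
Since P=6.230 > Ia=0.656: effective rainfall P−Ia = 730753/131100 in
Q: (730753/131100)² ÷ (1160753/131100) = 533999947009/152174718300 in (≈ 3.509 in)

Q = 533999947009/152174718300 in ≈ 3.509 in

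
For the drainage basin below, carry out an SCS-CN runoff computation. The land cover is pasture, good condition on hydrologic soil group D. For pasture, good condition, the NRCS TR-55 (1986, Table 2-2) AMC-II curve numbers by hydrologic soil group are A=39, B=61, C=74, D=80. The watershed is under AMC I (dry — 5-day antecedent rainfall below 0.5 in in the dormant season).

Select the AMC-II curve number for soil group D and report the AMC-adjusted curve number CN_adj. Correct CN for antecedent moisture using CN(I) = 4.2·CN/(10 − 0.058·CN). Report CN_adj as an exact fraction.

NRCS table: pasture, good condition, soil group D → CN(II) = 80
CN(I) from CN(II)=80: (4.2·80)/(10 − 0.058·80) = 4200/67 ≈ 62.687

CN_adj = 4200/67 ≈ 62.687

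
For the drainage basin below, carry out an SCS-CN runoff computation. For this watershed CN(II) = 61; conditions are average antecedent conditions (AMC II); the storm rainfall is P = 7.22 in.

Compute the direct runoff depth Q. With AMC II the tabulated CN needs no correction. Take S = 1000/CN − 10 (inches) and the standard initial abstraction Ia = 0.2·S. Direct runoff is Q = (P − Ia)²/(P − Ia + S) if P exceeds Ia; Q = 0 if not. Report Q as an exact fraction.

Average conditions: CN = 61 (no AMC adjustment).
Retention S: 1000/CN − 10 with CN=61.000 → S = 390/61 ≈ 6.393 in
Initial abstraction Ia = S/5 = (390/61)/5 = 78/61 ≈ 1.279 in
P − Ia = 7.220 − 1.279 = 18121/3050 ≈ 5.941 in (> 0, runoff occurs)
Runoff Q = (P−Ia)²/(P−Ia+S) = (5.941)²/(5.941+6.393) = 328370641/114744050 ≈ 2.862 in

Q = 328370641/114744050 in ≈ 2.862 in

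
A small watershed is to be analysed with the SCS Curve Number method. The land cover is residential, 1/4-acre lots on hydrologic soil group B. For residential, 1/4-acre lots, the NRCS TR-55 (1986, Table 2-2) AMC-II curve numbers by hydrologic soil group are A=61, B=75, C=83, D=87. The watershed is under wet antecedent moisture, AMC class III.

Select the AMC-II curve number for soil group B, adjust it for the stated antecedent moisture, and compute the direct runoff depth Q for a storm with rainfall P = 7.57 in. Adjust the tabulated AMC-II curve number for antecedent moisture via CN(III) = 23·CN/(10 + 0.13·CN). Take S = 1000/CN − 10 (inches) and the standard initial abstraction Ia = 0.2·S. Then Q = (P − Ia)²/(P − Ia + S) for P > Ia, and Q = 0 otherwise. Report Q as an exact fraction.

NRCS table: residential, 1/4-acre lots, soil group B → CN(II) = 75
CN(III) from CN(II)=75: (23·75)/(10 + 0.13·75) = 6900/79 ≈ 87.342
Max retention: S = 1000/(6900/79) − 10 = 100/69 in (≈ 1.449 in)
Initial abstraction Ia = S/5 = (100/69)/5 = 20/69 ≈ 0.290 in
P − Ia = 7.570 − 0.290 = 50233/6900 ≈ 7.280 in (> 0, runoff occurs)
Q = (50233/6900)²/((50233/6900) + 100/69) = (2523354289/47610000)/(60233/6900) = 2523354289/415607700 in ≈ 6.071 in

Q = 2523354289/415607700 in ≈ 6.071 in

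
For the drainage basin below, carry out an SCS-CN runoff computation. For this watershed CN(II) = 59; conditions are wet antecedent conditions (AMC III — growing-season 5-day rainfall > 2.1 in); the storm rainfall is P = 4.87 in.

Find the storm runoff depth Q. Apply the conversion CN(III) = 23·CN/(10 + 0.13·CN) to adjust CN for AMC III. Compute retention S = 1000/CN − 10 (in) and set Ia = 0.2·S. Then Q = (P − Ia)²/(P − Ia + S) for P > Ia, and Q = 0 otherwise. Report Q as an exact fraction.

CN(III) from CN(II)=59: (23·59)/(10 + 0.13·59) = 135700/1767 ≈ 76.797
Retention S: 1000/CN − 10 with CN=76.797 → S = 4100/1357 ≈ 3.021 in
Ia = 0.2·(4100/1357) = 820/1357 in ≈ 0.604 in
Since P=4.870 > Ia=0.604: effective rainfall P−Ia = 578859/135700 in
Q: (578859/135700)² ÷ (988859/135700) = 335077741881/134188166300 in (≈ 2.497 in)

Q = 335077741881/134188166300 in ≈ 2.497 in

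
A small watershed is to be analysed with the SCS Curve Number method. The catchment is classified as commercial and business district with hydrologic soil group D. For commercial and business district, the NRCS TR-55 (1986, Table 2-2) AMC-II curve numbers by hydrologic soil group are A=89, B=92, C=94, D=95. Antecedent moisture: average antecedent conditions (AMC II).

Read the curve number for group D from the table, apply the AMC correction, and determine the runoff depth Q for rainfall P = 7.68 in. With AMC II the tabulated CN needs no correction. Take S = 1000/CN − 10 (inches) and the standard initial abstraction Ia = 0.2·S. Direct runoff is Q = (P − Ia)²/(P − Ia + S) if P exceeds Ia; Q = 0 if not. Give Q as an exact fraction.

Q = 3236401/456950 in ≈ 7.083 in

NRCS table: commercial and business district, soil group D → CN(II) = 95
Average conditions: CN = 95 (no AMC adjustment).
Retention S: 1000/CN − 10 with CN=95.000 → S = 10/19 ≈ 0.526 in
Ia = 0.2·(10/19) = 2/19 in ≈ 0.105 in
Since P=7.680 > Ia=0.105: effective rainfall P−Ia = 3598/475 in
Q = (3598/475)²/((3598/475) + 10/19) = (12945604/225625)/(3848/475) = 3236401/456950 in ≈ 7.083 in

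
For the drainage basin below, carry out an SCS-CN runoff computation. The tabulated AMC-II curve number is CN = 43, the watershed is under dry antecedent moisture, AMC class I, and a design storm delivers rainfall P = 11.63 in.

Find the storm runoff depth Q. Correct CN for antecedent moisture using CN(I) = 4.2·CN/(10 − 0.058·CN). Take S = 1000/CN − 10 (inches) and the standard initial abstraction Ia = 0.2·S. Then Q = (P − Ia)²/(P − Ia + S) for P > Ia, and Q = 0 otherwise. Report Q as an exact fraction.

Dry (AMC I): CN(I) = 4.2·43/(10 − 0.058·43) = (903/5)/(3753/500) = 30100/1251 ≈ 24.061
S = 1000/(30100/1251) − 10 = 9500/301 in ≈ 31.561 in
Initial abstraction Ia = S/5 = (9500/301)/5 = 1900/301 ≈ 6.312 in
Since P=11.630 > Ia=6.312: effective rainfall P−Ia = 160063/30100 in
Q: (160063/30100)² ÷ (1110063/30100) = 25620163969/33412896300 in (≈ 0.767 in)

Q = 25620163969/33412896300 in ≈ 0.767 in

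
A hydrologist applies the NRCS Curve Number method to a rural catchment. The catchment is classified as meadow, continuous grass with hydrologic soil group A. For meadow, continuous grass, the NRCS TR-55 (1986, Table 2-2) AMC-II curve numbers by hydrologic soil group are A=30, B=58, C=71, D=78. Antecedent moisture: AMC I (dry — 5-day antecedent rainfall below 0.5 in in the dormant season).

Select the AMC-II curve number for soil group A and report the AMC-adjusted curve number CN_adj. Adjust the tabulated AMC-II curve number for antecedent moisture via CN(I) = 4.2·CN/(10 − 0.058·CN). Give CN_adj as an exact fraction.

NRCS table: meadow, continuous grass, soil group A → CN(II) = 30
CN(I) from CN(II)=30: (4.2·30)/(10 − 0.058·30) = 900/59 ≈ 15.254

CN_adj = 900/59 ≈ 15.254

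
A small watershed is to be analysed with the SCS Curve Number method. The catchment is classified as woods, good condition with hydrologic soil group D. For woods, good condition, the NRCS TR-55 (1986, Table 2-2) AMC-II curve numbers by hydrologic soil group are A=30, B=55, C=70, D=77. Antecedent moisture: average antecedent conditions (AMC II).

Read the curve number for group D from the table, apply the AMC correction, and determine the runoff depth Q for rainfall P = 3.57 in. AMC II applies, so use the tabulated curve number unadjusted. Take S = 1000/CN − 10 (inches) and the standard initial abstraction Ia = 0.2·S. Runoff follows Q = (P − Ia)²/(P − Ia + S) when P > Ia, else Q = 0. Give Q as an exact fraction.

NRCS table: woods, good condition, soil group D → CN(II) = 77
CN(II) = 77; AMC II needs no correction.
Retention S: 1000/CN − 10 with CN=77.000 → S = 230/77 ≈ 2.987 in
Ia = 0.2·(230/77) = 46/77 in ≈ 0.597 in
Excess rainfall: 3.570 − 0.597 = 2.973 in; P > Ia so Q > 0
Q: (22889/7700)² ÷ (45889/7700) = 523906321/353345300 in (≈ 1.483 in)

Q = 523906321/353345300 in ≈ 1.483 in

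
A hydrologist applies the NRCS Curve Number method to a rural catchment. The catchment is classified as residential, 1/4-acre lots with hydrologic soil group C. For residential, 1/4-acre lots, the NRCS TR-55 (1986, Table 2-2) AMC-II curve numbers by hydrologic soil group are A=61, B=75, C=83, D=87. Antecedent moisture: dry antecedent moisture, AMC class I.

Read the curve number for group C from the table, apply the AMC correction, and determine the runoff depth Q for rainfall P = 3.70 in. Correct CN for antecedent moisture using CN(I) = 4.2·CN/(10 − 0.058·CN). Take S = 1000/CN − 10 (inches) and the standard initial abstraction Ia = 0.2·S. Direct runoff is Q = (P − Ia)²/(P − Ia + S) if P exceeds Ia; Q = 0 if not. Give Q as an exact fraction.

Q = 2255395081/2309318130 in ≈ 0.977 in

NRCS table: residential, 1/4-acre lots, soil group C → CN(II) = 83
Adjust CN=83 to AMC I: 4.2·83/(10 − 0.058·83) → (1743/5) ÷ (2593/500) = 174300/2593 ≈ 67.219
S = 1000/(174300/2593) − 10 = 8500/1743 in ≈ 4.877 in
Ia = 0.2S: 0.2·4.877 = 0.975 in (exactly 1700/1743)
Since P=3.700 > Ia=0.975: effective rainfall P−Ia = 47491/17430 in
Runoff Q = (P−Ia)²/(P−Ia+S) = (2.725)²/(2.725+4.877) = 2255395081/2309318130 ≈ 0.977 in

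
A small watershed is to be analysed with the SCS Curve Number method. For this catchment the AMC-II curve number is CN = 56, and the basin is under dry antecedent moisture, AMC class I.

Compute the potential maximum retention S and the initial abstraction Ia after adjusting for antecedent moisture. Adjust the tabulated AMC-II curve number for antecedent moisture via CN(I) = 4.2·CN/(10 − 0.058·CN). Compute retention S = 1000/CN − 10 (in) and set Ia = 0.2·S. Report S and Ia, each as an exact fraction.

Dry (AMC I): CN(I) = 4.2·56/(10 − 0.058·56) = (1176/5)/(844/125) = 7350/211 ≈ 34.834
S = 1000/(7350/211) − 10 = 2750/147 in ≈ 18.707 in
Ia = 0.2·(2750/147) = 550/147 in ≈ 3.741 in

S = 2750/147 in ≈ 18.707 in; Ia = 550/147 in ≈ 3.741 in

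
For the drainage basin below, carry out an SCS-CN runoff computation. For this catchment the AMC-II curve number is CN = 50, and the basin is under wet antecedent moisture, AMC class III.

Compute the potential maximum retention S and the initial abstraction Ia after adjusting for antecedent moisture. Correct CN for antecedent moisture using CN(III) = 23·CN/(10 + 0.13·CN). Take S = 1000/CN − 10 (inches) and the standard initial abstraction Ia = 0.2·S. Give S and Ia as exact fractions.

Wet (AMC III): CN(III) = 23·50/(10 + 0.13·50) = 1150/(33/2) = 2300/33 ≈ 69.697
Retention S: 1000/CN − 10 with CN=69.697 → S = 100/23 ≈ 4.348 in
Ia = 0.2S: 0.2·4.348 = 0.870 in (exactly 20/23)

S = 100/23 in ≈ 4.348 in; Ia = 20/23 in ≈ 0.870 in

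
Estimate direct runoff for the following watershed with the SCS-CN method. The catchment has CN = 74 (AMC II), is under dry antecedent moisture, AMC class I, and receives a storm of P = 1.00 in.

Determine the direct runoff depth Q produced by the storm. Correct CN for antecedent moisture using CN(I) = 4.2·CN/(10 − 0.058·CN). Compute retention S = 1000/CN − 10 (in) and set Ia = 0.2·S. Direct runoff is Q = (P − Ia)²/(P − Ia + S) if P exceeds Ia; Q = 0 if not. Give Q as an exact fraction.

Q = 0 in ≈ 0.000 in

Dry (AMC I): CN(I) = 4.2·74/(10 − 0.058·74) = (1554/5)/(1427/250) = 77700/1427 ≈ 54.450
Max retention: S = 1000/(77700/1427) − 10 = 6500/777 in (≈ 8.366 in)
Ia = 0.2·(6500/777) = 1300/777 in ≈ 1.673 in
P = 1.000 ≤ Ia = 1.673 in: entire storm abstracted, Q = 0.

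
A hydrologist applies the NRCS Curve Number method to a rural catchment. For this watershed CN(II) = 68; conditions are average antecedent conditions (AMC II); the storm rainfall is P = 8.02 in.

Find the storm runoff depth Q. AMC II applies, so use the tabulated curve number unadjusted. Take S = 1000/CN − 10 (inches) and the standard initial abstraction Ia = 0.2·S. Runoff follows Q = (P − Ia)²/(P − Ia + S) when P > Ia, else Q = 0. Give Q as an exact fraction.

CN(II) = 68; AMC II needs no correction.
Retention S: 1000/CN − 10 with CN=68.000 → S = 80/17 ≈ 4.706 in
Initial abstraction Ia = S/5 = (80/17)/5 = 16/17 ≈ 0.941 in
P − Ia = 8.020 − 0.941 = 6017/850 ≈ 7.079 in (> 0, runoff occurs)
Q = (6017/850)²/((6017/850) + 80/17) = (36204289/722500)/(10017/850) = 36204289/8514450 in ≈ 4.252 in

Q = 36204289/8514450 in ≈ 4.252 in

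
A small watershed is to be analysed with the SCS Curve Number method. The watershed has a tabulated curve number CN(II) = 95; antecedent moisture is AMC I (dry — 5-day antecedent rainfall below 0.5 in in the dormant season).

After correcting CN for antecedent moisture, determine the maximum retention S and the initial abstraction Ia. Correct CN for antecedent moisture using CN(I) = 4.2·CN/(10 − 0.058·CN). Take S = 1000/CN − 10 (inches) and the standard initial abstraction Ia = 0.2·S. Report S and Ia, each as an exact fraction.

S = 500/399 in ≈ 1.253 in; Ia = 100/399 in ≈ 0.251 in

Adjust CN=95 to AMC I: 4.2·95/(10 − 0.058·95) → 399 ÷ (449/100) = 39900/449 ≈ 88.864
S = 1000/(39900/449) − 10 = 500/399 in ≈ 1.253 in
Initial abstraction Ia = S/5 = (500/399)/5 = 100/399 ≈ 0.251 in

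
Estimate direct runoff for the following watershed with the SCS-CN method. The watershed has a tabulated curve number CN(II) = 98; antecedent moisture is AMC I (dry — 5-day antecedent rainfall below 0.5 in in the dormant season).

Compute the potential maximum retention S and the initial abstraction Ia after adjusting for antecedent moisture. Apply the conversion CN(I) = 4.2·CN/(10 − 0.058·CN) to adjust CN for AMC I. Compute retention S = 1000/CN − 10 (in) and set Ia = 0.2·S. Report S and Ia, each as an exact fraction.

S = 500/1029 in ≈ 0.486 in; Ia = 100/1029 in ≈ 0.097 in

CN(I) from CN(II)=98: (4.2·98)/(10 − 0.058·98) = 102900/1079 ≈ 95.366
S = 1000/(102900/1079) − 10 = 500/1029 in ≈ 0.486 in
Initial abstraction Ia = S/5 = (500/1029)/5 = 100/1029 ≈ 0.097 in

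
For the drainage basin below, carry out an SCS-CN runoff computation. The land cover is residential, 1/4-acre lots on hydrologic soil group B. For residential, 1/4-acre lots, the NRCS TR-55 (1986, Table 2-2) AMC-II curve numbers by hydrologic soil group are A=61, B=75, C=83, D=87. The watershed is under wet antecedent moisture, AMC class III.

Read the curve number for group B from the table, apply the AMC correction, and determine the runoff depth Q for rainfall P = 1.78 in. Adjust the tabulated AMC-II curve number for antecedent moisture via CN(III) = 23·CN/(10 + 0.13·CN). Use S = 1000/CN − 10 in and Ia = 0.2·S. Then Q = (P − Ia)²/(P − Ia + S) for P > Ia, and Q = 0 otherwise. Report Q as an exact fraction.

Q = 26429881/34986450 in ≈ 0.755 in

NRCS table: residential, 1/4-acre lots, soil group B → CN(II) = 75
Wet (AMC III): CN(III) = 23·75/(10 + 0.13·75) = 1725/(79/4) = 6900/79 ≈ 87.342
Retention S: 1000/CN − 10 with CN=87.342 → S = 100/69 ≈ 1.449 in
Ia = 0.2·(100/69) = 20/69 in ≈ 0.290 in
Since P=1.780 > Ia=0.290: effective rainfall P−Ia = 5141/3450 in
Runoff Q = (P−Ia)²/(P−Ia+S) = (1.490)²/(1.490+1.449) = 26429881/34986450 ≈ 0.755 in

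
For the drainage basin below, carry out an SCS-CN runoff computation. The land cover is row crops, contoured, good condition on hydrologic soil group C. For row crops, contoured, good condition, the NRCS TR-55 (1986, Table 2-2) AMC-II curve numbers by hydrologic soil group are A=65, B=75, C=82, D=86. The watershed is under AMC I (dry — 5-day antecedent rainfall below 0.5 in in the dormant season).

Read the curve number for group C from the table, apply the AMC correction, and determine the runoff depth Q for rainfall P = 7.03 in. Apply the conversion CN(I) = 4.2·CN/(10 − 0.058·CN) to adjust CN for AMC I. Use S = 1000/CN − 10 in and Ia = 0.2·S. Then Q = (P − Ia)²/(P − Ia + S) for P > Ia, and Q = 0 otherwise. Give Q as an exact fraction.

NRCS table: row crops, contoured, good condition, soil group C → CN(II) = 82
Dry (AMC I): CN(I) = 4.2·82/(10 − 0.058·82) = (1722/5)/(1311/250) = 28700/437 ≈ 65.675
Max retention: S = 1000/(28700/437) − 10 = 1500/287 in (≈ 5.226 in)
Initial abstraction Ia = S/5 = (1500/287)/5 = 300/287 ≈ 1.045 in
Excess rainfall: 7.030 − 1.045 = 5.985 in; P > Ia so Q > 0
Q = (171761/28700)²/((171761/28700) + 1500/287) = (29501841121/823690000)/(321761/28700) = 29501841121/9234540700 in ≈ 3.195 in

Q = 29501841121/9234540700 in ≈ 3.195 in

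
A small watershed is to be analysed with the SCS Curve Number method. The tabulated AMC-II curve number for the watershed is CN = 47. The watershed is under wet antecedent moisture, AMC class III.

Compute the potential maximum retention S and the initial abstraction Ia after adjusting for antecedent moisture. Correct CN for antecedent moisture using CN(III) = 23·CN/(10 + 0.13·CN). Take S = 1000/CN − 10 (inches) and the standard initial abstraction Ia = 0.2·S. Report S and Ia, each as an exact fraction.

CN(III) from CN(II)=47: (23·47)/(10 + 0.13·47) = 108100/1611 ≈ 67.101
Max retention: S = 1000/(108100/1611) − 10 = 5300/1081 in (≈ 4.903 in)
Initial abstraction Ia = S/5 = (5300/1081)/5 = 1060/1081 ≈ 0.981 in

S = 5300/1081 in ≈ 4.903 in; Ia = 1060/1081 in ≈ 0.981 in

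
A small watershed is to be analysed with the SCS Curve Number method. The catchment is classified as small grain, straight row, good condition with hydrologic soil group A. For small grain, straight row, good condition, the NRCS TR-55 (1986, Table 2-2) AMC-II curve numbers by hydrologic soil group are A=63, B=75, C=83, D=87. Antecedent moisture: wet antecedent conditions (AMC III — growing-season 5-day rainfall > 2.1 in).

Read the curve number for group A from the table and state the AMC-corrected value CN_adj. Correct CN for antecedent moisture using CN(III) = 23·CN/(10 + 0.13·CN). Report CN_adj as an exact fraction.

NRCS table: small grain, straight row, good condition, soil group A → CN(II) = 63
Adjust CN=63 to AMC III: 23·63/(10 + 0.13·63) → 1449 ÷ (1819/100) = 144900/1819 ≈ 79.659

CN_adj = 144900/1819 ≈ 79.659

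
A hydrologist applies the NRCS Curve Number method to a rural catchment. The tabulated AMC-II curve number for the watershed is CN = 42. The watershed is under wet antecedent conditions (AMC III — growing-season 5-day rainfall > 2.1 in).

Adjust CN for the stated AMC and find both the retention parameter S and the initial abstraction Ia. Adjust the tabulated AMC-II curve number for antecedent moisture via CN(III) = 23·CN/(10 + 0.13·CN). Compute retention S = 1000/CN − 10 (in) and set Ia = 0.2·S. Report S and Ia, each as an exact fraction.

Wet (AMC III): CN(III) = 23·42/(10 + 0.13·42) = 966/(773/50) = 48300/773 ≈ 62.484
Max retention: S = 1000/(48300/773) − 10 = 2900/483 in (≈ 6.004 in)
Ia = 0.2·(2900/483) = 580/483 in ≈ 1.201 in

S = 2900/483 in ≈ 6.004 in; Ia = 580/483 in ≈ 1.201 in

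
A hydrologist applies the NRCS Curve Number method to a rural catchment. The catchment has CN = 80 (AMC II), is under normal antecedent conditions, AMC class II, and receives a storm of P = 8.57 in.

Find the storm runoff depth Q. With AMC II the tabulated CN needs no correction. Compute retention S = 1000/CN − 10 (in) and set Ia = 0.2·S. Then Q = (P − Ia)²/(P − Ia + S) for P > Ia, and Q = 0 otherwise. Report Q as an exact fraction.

AMC II — tabulated CN = 80 applies directly.
Max retention: S = 1000/80 − 10 = 5/2 in (≈ 2.500 in)
Initial abstraction Ia = S/5 = (5/2)/5 = 1/2 ≈ 0.500 in
Since P=8.570 > Ia=0.500: effective rainfall P−Ia = 807/100 in
Runoff Q = (P−Ia)²/(P−Ia+S) = (8.070)²/(8.070+2.500) = 651249/105700 ≈ 6.161 in

Q = 651249/105700 in ≈ 6.161 in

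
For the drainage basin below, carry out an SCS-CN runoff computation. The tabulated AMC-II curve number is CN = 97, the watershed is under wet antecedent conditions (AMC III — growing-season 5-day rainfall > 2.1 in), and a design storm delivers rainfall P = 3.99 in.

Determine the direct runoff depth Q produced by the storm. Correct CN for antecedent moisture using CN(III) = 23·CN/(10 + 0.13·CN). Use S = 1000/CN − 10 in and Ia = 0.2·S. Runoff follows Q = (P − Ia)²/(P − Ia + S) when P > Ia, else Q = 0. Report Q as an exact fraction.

CN(III) from CN(II)=97: (23·97)/(10 + 0.13·97) = 223100/2261 ≈ 98.673
Max retention: S = 1000/(223100/2261) − 10 = 300/2231 in (≈ 0.134 in)
Ia = 0.2S: 0.2·0.134 = 0.027 in (exactly 60/2231)
Excess rainfall: 3.990 − 0.027 = 3.963 in; P > Ia so Q > 0
Q = (884169/223100)²/((884169/223100) + 300/2231) = (781754820561/49773610000)/(914169/223100) = 260584940187/67983701300 in ≈ 3.833 in

Q = 260584940187/67983701300 in ≈ 3.833 in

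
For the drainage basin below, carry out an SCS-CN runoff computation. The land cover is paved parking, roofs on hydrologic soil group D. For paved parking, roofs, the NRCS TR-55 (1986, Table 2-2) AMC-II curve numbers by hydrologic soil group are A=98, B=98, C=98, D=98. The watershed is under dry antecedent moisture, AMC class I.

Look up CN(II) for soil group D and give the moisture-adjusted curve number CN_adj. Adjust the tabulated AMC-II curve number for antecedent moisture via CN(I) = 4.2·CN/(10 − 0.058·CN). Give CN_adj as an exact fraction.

CN_adj = 102900/1079 ≈ 95.366

NRCS table: paved parking, roofs, soil group D → CN(II) = 98
Dry (AMC I): CN(I) = 4.2·98/(10 − 0.058·98) = (2058/5)/(1079/250) = 102900/1079 ≈ 95.366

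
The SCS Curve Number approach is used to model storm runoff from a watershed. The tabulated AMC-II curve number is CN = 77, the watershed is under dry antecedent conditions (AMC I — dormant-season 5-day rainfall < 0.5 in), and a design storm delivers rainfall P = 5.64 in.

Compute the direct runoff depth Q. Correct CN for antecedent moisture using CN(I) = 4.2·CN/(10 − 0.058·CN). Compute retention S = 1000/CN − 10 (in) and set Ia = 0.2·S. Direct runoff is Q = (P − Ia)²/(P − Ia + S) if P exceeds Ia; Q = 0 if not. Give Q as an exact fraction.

Dry (AMC I): CN(I) = 4.2·77/(10 − 0.058·77) = (1617/5)/(2767/500) = 161700/2767 ≈ 58.439
S = 1000/(161700/2767) − 10 = 11500/1617 in ≈ 7.112 in
Initial abstraction Ia = S/5 = (11500/1617)/5 = 2300/1617 ≈ 1.422 in
Since P=5.640 > Ia=1.422: effective rainfall P−Ia = 170497/40425 in
Q = (170497/40425)²/((170497/40425) + 11500/1617) = (29069227009/1634180625)/(457997/40425) = 29069227009/18514528725 in ≈ 1.570 in

Q = 29069227009/18514528725 in ≈ 1.570 in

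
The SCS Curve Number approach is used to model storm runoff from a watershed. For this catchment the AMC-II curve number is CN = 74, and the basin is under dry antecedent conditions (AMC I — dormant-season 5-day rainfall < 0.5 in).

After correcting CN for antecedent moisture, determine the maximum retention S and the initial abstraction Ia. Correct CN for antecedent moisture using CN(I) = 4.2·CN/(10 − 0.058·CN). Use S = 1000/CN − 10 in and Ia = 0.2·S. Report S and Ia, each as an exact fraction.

S = 6500/777 in ≈ 8.366 in; Ia = 1300/777 in ≈ 1.673 in

Adjust CN=74 to AMC I: 4.2·74/(10 − 0.058·74) → (1554/5) ÷ (1427/250) = 77700/1427 ≈ 54.450
Max retention: S = 1000/(77700/1427) − 10 = 6500/777 in (≈ 8.366 in)
Ia = 0.2·(6500/777) = 1300/777 in ≈ 1.673 in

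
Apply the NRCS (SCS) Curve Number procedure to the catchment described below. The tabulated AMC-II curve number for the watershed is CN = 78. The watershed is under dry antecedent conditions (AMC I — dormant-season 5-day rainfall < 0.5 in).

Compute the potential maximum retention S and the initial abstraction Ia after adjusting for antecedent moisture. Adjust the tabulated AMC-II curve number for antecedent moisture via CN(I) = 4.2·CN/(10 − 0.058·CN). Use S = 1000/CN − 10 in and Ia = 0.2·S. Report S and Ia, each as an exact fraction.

S = 5500/819 in ≈ 6.716 in; Ia = 1100/819 in ≈ 1.343 in

Adjust CN=78 to AMC I: 4.2·78/(10 − 0.058·78) → (1638/5) ÷ (1369/250) = 81900/1369 ≈ 59.825
Max retention: S = 1000/(81900/1369) − 10 = 5500/819 in (≈ 6.716 in)
Ia = 0.2·(5500/819) = 1100/819 in ≈ 1.343 in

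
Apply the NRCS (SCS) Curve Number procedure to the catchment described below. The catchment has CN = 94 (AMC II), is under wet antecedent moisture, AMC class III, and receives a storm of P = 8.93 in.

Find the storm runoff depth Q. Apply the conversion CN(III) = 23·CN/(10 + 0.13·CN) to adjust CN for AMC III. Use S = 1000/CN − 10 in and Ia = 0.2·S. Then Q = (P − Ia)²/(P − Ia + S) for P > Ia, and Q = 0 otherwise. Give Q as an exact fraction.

Q = 920319804889/106946897300 in ≈ 8.605 in

CN(III) from CN(II)=94: (23·94)/(10 + 0.13·94) = 108100/1111 ≈ 97.300
S = 1000/(108100/1111) − 10 = 300/1081 in ≈ 0.278 in
Initial abstraction Ia = S/5 = (300/1081)/5 = 60/1081 ≈ 0.056 in
Since P=8.930 > Ia=0.056: effective rainfall P−Ia = 959333/108100 in
Q = (959333/108100)²/((959333/108100) + 300/1081) = (920319804889/11685610000)/(989333/108100) = 920319804889/106946897300 in ≈ 8.605 in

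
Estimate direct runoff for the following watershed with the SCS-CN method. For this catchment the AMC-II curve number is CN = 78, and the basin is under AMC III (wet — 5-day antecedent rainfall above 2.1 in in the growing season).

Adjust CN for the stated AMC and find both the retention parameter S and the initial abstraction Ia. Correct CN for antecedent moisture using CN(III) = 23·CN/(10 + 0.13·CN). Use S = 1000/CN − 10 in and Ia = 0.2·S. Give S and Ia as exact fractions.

S = 1100/897 in ≈ 1.226 in; Ia = 220/897 in ≈ 0.245 in

Wet (AMC III): CN(III) = 23·78/(10 + 0.13·78) = 1794/(1007/50) = 89700/1007 ≈ 89.076
S = 1000/(89700/1007) − 10 = 1100/897 in ≈ 1.226 in
Ia = 0.2·(1100/897) = 220/897 in ≈ 0.245 in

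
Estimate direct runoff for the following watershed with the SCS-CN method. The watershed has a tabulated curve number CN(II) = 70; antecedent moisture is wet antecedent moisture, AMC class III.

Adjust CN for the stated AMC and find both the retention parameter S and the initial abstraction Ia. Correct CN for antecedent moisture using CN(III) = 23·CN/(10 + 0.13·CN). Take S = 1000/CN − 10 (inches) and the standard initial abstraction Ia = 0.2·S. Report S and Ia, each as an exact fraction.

CN(III) from CN(II)=70: (23·70)/(10 + 0.13·70) = 16100/191 ≈ 84.293
Retention S: 1000/CN − 10 with CN=84.293 → S = 300/161 ≈ 1.863 in
Initial abstraction Ia = S/5 = (300/161)/5 = 60/161 ≈ 0.373 in

S = 300/161 in ≈ 1.863 in; Ia = 60/161 in ≈ 0.373 in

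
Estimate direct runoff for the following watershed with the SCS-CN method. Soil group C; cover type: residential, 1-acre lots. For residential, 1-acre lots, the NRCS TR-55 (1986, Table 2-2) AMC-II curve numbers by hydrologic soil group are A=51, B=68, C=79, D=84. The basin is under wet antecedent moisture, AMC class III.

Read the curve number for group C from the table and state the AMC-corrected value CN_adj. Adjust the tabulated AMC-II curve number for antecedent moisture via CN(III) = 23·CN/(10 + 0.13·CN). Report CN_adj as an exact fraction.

CN_adj = 181700/2027 ≈ 89.640

NRCS table: residential, 1-acre lots, soil group C → CN(II) = 79
Wet (AMC III): CN(III) = 23·79/(10 + 0.13·79) = 1817/(2027/100) = 181700/2027 ≈ 89.640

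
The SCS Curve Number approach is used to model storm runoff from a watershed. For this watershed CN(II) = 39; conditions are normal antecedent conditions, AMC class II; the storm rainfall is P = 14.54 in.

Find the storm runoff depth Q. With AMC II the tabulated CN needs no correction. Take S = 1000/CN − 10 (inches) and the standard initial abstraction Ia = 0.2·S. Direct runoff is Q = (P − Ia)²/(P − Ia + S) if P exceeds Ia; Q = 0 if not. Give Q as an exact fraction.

Average conditions: CN = 39 (no AMC adjustment).
S = 1000/39 − 10 = 610/39 in ≈ 15.641 in
Ia = 0.2S: 0.2·15.641 = 3.128 in (exactly 122/39)
Since P=14.540 > Ia=3.128: effective rainfall P−Ia = 22253/1950 in
Q: (22253/1950)² ÷ (52753/1950) = 495196009/102868350 in (≈ 4.814 in)

Q = 495196009/102868350 in ≈ 4.814 in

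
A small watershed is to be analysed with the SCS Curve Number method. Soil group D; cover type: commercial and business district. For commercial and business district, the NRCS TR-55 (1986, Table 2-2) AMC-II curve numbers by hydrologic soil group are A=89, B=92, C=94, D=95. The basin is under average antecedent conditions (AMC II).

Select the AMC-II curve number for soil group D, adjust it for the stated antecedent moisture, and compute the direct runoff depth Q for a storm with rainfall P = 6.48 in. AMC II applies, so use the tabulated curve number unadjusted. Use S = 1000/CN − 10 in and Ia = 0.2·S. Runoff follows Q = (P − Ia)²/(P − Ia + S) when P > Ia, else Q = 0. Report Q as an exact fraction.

NRCS table: commercial and business district, soil group D → CN(II) = 95
CN(II) = 95; AMC II needs no correction.
S = 1000/95 − 10 = 10/19 in ≈ 0.526 in
Ia = 0.2S: 0.2·0.526 = 0.105 in (exactly 2/19)
Since P=6.480 > Ia=0.105: effective rainfall P−Ia = 3028/475 in
Runoff Q = (P−Ia)²/(P−Ia+S) = (6.375)²/(6.375+0.526) = 4584392/778525 ≈ 5.889 in

Q = 4584392/778525 in ≈ 5.889 in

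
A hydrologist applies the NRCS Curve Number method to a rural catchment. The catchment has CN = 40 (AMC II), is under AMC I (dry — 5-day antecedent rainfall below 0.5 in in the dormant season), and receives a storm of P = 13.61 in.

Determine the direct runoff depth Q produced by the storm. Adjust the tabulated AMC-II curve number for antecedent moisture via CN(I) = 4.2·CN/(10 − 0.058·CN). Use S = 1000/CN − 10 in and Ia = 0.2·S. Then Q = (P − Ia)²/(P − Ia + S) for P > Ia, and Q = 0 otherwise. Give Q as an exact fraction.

Q = 20493729/20668900 in ≈ 0.992 in

CN(I) from CN(II)=40: (4.2·40)/(10 − 0.058·40) = 175/8 ≈ 21.875
S = 1000/(175/8) − 10 = 250/7 in ≈ 35.714 in
Ia = 0.2·(250/7) = 50/7 in ≈ 7.143 in
Since P=13.610 > Ia=7.143: effective rainfall P−Ia = 4527/700 in
Runoff Q = (P−Ia)²/(P−Ia+S) = (6.467)²/(6.467+35.714) = 20493729/20668900 ≈ 0.992 in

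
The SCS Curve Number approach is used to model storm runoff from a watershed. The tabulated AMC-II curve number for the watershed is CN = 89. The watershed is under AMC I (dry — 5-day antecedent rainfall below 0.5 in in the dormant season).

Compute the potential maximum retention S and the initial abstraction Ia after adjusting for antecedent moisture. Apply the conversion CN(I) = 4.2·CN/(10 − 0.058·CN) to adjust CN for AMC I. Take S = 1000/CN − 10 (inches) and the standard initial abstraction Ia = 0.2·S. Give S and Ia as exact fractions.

S = 5500/1869 in ≈ 2.943 in; Ia = 1100/1869 in ≈ 0.589 in

Dry (AMC I): CN(I) = 4.2·89/(10 − 0.058·89) = (1869/5)/(2419/500) = 186900/2419 ≈ 77.263
S = 1000/(186900/2419) − 10 = 5500/1869 in ≈ 2.943 in
Ia = 0.2S: 0.2·2.943 = 0.589 in (exactly 1100/1869)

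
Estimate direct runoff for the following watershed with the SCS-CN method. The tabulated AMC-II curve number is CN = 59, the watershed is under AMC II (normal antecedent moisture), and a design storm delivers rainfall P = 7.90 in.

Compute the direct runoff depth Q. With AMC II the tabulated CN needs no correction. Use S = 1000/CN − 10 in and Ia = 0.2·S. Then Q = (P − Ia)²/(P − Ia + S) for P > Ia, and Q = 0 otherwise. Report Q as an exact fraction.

Q = 14753281/4685190 in ≈ 3.149 in

CN(II) = 59; AMC II needs no correction.
Max retention: S = 1000/59 − 10 = 410/59 in (≈ 6.949 in)
Ia = 0.2S: 0.2·6.949 = 1.390 in (exactly 82/59)
P − Ia = 7.900 − 1.390 = 3841/590 ≈ 6.510 in (> 0, runoff occurs)
Runoff Q = (P−Ia)²/(P−Ia+S) = (6.510)²/(6.510+6.949) = 14753281/4685190 ≈ 3.149 in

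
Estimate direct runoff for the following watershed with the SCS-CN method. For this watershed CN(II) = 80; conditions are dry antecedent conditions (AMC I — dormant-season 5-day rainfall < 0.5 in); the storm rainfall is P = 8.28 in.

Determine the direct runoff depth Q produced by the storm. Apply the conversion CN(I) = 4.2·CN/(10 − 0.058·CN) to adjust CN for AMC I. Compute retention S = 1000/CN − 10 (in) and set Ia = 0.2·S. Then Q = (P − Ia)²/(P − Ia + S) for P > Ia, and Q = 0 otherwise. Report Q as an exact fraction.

Q = 13853284/3594675 in ≈ 3.854 in

Adjust CN=80 to AMC I: 4.2·80/(10 − 0.058·80) → 336 ÷ (134/25) = 4200/67 ≈ 62.687
Max retention: S = 1000/(4200/67) − 10 = 125/21 in (≈ 5.952 in)
Ia = 0.2S: 0.2·5.952 = 1.190 in (exactly 25/21)
Excess rainfall: 8.280 − 1.190 = 7.090 in; P > Ia so Q > 0
Q = (3722/525)²/((3722/525) + 125/21) = (13853284/275625)/(6847/525) = 13853284/3594675 in ≈ 3.854 in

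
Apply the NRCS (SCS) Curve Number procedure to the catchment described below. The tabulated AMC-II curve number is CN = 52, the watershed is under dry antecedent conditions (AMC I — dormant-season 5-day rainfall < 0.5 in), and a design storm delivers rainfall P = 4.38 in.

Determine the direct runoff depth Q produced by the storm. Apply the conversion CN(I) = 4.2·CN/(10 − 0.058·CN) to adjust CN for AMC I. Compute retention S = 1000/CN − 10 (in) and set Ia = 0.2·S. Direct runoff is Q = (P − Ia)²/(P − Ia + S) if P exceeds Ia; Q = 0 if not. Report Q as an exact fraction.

Dry (AMC I): CN(I) = 4.2·52/(10 − 0.058·52) = (1092/5)/(873/125) = 9100/291 ≈ 31.271
Retention S: 1000/CN − 10 with CN=31.271 → S = 2000/91 ≈ 21.978 in
Ia = 0.2·(2000/91) = 400/91 in ≈ 4.396 in
P = 4.380 ≤ Ia = 4.396 in: entire storm abstracted, Q = 0.

Q = 0 in ≈ 0.000 in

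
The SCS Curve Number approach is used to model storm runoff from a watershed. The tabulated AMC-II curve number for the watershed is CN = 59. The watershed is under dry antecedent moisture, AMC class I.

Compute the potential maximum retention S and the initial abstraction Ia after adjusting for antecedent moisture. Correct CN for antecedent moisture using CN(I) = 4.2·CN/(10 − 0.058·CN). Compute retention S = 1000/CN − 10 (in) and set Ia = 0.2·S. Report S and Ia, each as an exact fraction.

S = 20500/1239 in ≈ 16.546 in; Ia = 4100/1239 in ≈ 3.309 in

CN(I) from CN(II)=59: (4.2·59)/(10 − 0.058·59) = 123900/3289 ≈ 37.671
Retention S: 1000/CN − 10 with CN=37.671 → S = 20500/1239 ≈ 16.546 in
Ia = 0.2S: 0.2·16.546 = 3.309 in (exactly 4100/1239)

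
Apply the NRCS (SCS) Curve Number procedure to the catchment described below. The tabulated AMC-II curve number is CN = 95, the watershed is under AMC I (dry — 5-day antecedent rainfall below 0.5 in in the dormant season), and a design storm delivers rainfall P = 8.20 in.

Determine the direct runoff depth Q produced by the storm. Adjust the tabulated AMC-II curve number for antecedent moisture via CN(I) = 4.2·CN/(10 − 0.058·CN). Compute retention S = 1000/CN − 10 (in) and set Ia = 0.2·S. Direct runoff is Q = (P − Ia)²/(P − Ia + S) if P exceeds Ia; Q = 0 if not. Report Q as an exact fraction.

Q = 251507881/36626205 in ≈ 6.867 in

CN(I) from CN(II)=95: (4.2·95)/(10 − 0.058·95) = 39900/449 ≈ 88.864
Max retention: S = 1000/(39900/449) − 10 = 500/399 in (≈ 1.253 in)
Ia = 0.2S: 0.2·1.253 = 0.251 in (exactly 100/399)
Since P=8.200 > Ia=0.251: effective rainfall P−Ia = 15859/1995 in
Runoff Q = (P−Ia)²/(P−Ia+S) = (7.949)²/(7.949+1.253) = 251507881/36626205 ≈ 6.867 in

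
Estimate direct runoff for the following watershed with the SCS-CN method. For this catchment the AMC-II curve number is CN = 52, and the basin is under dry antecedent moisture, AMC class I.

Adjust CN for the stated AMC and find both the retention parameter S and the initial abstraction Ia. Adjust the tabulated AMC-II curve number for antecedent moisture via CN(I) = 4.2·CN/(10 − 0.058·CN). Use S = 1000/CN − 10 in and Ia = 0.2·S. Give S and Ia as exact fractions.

S = 2000/91 in ≈ 21.978 in; Ia = 400/91 in ≈ 4.396 in

CN(I) from CN(II)=52: (4.2·52)/(10 − 0.058·52) = 9100/291 ≈ 31.271
Retention S: 1000/CN − 10 with CN=31.271 → S = 2000/91 ≈ 21.978 in
Ia = 0.2S: 0.2·21.978 = 4.396 in (exactly 400/91)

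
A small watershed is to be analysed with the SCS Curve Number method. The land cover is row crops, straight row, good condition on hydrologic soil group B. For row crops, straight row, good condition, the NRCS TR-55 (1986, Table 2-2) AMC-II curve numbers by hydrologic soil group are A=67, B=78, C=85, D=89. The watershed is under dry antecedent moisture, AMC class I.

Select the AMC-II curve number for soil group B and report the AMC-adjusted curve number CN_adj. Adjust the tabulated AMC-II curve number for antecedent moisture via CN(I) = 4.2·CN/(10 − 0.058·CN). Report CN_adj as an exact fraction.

CN_adj = 81900/1369 ≈ 59.825

NRCS table: row crops, straight row, good condition, soil group B → CN(II) = 78
Dry (AMC I): CN(I) = 4.2·78/(10 − 0.058·78) = (1638/5)/(1369/250) = 81900/1369 ≈ 59.825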